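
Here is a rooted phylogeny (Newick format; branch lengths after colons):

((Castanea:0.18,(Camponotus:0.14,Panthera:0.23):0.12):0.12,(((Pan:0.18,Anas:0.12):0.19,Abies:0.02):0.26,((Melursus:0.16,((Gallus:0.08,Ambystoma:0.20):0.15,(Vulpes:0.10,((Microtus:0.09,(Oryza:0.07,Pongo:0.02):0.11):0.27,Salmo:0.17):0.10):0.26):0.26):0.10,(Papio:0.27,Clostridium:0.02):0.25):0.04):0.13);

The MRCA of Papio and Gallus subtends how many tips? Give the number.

The MRCA of Papio and Gallus is the node subtending ((Melursus,((Gallus,Ambystoma),(Vulpes,((Microtus,(Oryza,Pongo)),Salmo)))),(Papio,Clostridium)).
That clade contains 10 terminal taxa: Ambystoma, Clostridium, Gallus, Melursus, Microtus, Oryza, Papio, Pongo, Salmo, Vulpes.

10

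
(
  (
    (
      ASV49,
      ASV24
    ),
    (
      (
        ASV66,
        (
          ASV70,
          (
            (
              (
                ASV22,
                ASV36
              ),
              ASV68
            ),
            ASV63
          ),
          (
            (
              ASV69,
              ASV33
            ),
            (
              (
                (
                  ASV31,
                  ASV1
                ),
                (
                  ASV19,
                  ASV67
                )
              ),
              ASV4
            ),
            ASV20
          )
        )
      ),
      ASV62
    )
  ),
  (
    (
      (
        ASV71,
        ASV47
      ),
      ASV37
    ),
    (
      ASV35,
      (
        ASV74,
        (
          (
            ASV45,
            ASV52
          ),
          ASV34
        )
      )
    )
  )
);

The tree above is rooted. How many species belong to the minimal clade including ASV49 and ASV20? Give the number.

17

The MRCA of ASV49 and ASV20 is the node subtending ((ASV49,ASV24),((ASV66,(ASV70,(((ASV22,ASV36),ASV68),ASV63),((ASV69,ASV33),(((ASV31,ASV1),(ASV19,ASV67)),ASV4),ASV20))),ASV62)).
That clade contains 17 terminal taxa: ASV1, ASV19, ASV20, ASV22, ASV24, ASV31, ASV33, ASV36, ASV4, ASV49, ASV62, ASV63, ASV66, ASV67, ASV68, ASV69, ASV70.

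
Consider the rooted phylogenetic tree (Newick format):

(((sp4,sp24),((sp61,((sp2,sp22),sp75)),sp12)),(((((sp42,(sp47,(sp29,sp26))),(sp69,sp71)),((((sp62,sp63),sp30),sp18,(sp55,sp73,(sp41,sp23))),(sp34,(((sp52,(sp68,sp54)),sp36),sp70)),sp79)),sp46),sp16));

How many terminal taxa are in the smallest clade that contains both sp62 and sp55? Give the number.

The MRCA of sp62 and sp55 is the node subtending (((sp62,sp63),sp30),sp18,(sp55,sp73,(sp41,sp23))).
That clade contains 8 terminal taxa: sp18, sp23, sp30, sp41, sp55, sp62, sp63, sp73.

8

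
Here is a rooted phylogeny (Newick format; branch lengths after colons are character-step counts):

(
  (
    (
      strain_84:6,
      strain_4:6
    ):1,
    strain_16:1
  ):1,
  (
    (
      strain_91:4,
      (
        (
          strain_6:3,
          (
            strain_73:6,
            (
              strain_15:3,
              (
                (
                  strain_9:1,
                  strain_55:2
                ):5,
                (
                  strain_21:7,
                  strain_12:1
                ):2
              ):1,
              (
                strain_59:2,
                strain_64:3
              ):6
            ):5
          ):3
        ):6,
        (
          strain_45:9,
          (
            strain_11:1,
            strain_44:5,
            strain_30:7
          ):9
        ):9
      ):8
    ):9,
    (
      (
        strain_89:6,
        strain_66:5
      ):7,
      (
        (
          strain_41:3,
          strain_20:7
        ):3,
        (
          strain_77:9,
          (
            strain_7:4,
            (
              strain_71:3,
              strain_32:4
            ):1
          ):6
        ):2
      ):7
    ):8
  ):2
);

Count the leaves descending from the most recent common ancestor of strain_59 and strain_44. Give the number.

The MRCA of strain_59 and strain_44 is the node subtending ((strain_6,(strain_73,(strain_15,((strain_9,strain_55),(strain_21,strain_12)),(strain_59,strain_64)))),(strain_45,(strain_11,strain_44,strain_30))).
That clade contains 13 terminal taxa: strain_11, strain_12, strain_15, strain_21, strain_30, strain_44, strain_45, strain_55, strain_59, strain_6, strain_64, strain_73, strain_9.

13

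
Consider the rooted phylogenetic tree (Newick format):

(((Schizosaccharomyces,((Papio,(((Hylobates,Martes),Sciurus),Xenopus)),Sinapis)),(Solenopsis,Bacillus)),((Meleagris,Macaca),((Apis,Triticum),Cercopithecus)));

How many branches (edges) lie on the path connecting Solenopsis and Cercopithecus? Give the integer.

6

The MRCA of Solenopsis and Cercopithecus is the root of the tree.
From Solenopsis up to that node: 3 branches. From Cercopithecus up to the same node: 3 branches. Total: 3 + 3 = 6.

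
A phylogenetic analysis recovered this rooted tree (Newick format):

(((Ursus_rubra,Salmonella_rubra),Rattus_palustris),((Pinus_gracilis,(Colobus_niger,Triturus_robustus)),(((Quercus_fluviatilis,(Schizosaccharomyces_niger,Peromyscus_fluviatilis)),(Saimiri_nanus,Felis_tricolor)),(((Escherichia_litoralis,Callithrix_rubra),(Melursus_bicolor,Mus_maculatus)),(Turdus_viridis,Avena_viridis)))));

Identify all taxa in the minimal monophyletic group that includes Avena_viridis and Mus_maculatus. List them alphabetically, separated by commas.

Avena_viridis, Callithrix_rubra, Escherichia_litoralis, Melursus_bicolor, Mus_maculatus, Turdus_viridis

Tracing Avena_viridis: it sits inside (Turdus_viridis,Avena_viridis).
Tracing Mus_maculatus: it sits inside (Melursus_bicolor,Mus_maculatus).
The smallest clade enclosing both is (((Escherichia_litoralis,Callithrix_rubra),(Melursus_bicolor,Mus_maculatus)),(Turdus_viridis,Avena_viridis)); the answer is its 6 terminal taxa in alphabetical order.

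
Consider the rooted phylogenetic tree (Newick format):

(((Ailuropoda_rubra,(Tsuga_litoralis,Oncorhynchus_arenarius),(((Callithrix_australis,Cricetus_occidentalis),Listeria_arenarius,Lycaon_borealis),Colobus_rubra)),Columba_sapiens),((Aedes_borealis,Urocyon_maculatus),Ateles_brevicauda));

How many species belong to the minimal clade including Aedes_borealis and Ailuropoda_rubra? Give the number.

12

The MRCA of Aedes_borealis and Ailuropoda_rubra is the root, so the clade is the entire tree.
That clade contains 12 terminal taxa: Aedes_borealis, Ailuropoda_rubra, Ateles_brevicauda, Callithrix_australis, Colobus_rubra, Columba_sapiens, Cricetus_occidentalis, Listeria_arenarius, Lycaon_borealis, Oncorhynchus_arenarius, Tsuga_litoralis, Urocyon_maculatus.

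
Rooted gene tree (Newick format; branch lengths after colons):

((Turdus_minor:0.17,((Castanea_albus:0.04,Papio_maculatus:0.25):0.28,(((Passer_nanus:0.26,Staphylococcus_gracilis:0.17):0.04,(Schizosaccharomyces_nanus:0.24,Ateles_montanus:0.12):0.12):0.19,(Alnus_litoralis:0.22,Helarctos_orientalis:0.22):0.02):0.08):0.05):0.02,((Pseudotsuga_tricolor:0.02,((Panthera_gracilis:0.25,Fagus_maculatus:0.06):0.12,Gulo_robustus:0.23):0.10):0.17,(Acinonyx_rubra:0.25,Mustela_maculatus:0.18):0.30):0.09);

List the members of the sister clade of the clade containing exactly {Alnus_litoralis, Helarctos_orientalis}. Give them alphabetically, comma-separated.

Ateles_montanus, Passer_nanus, Schizosaccharomyces_nanus, Staphylococcus_gracilis

The clade containing exactly {Alnus_litoralis, Helarctos_orientalis} attaches to the tree at the node subtending (((Passer_nanus,Staphylococcus_gracilis),(Schizosaccharomyces_nanus,Ateles_montanus)),(Alnus_litoralis,Helarctos_orientalis)).
The other lineage descending from that same node — the sister group — is ((Passer_nanus,Staphylococcus_gracilis),(Schizosaccharomyces_nanus,Ateles_montanus)); its 4 tips in alphabetical order are the answer.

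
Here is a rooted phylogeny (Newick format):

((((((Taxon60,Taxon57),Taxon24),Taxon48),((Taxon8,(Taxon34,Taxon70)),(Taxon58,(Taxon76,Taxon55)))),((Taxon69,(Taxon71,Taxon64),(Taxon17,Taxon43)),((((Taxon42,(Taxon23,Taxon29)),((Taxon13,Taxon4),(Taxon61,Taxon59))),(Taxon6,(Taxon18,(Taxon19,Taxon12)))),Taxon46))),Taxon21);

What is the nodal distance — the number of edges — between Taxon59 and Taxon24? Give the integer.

The MRCA of Taxon59 and Taxon24 is the node subtending (((((Taxon60,Taxon57),Taxon24),Taxon48),((Taxon8,(Taxon34,Taxon70)),(Taxon58,(Taxon76,Taxon55)))),((Taxon69,(Taxon71,Taxon64),(Taxon17,Taxon43)),((((Taxon42,(Taxon23,Taxon29)),((Taxon13,Taxon4),(Taxon61,Taxon59))),(Taxon6,(Taxon18,(Taxon19,Taxon12)))),Taxon46))).
From Taxon59 up to that node: 7 branches. From Taxon24 up to the same node: 4 branches. Total: 7 + 4 = 11.

11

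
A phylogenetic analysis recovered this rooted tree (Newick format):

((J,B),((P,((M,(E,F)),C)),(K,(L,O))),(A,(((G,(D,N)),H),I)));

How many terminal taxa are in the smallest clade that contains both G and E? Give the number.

16

The MRCA of G and E is the root, so the clade is the entire tree.
That clade contains 16 terminal taxa: A, B, C, D, E, F, G, H, I, J, K, L, M, N, O, P.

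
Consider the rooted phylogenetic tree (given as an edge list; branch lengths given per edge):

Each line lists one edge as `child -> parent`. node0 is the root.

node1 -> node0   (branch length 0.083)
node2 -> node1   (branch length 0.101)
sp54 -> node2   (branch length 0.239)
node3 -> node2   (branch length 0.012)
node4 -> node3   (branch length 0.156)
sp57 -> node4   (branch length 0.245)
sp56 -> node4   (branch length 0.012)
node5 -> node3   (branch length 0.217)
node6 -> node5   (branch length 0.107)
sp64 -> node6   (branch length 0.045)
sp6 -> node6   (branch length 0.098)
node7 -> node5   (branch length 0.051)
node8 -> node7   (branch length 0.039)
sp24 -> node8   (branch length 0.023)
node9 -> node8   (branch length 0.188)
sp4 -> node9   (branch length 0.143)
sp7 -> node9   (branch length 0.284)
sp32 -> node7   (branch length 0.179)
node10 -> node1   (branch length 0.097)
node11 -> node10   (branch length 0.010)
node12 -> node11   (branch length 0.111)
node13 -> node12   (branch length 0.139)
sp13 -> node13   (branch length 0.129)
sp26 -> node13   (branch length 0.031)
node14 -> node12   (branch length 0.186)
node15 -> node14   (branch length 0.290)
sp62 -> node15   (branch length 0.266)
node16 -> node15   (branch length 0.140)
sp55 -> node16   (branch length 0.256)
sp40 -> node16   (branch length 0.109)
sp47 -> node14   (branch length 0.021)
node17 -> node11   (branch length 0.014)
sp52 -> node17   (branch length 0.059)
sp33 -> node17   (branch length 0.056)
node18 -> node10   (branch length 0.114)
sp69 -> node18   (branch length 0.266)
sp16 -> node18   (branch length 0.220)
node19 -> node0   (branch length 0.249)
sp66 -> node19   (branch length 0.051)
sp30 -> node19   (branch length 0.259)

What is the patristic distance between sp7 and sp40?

The path runs sp7 → … → MRCA → … → sp40; the MRCA is the node subtending ((sp54,((sp57,sp56),((sp64,sp6),((sp24,(sp4,sp7)),sp32)))),((((sp13,sp26),((sp62,(sp55,sp40)),sp47)),(sp52,sp33)),(sp69,sp16))).
Branch lengths along that path: 0.284 + 0.188 + 0.039 + 0.051 + 0.217 + 0.012 + 0.101 + 0.097 + 0.010 + 0.111 + 0.186 + 0.290 + 0.140 + 0.109 = 1.835.

1.835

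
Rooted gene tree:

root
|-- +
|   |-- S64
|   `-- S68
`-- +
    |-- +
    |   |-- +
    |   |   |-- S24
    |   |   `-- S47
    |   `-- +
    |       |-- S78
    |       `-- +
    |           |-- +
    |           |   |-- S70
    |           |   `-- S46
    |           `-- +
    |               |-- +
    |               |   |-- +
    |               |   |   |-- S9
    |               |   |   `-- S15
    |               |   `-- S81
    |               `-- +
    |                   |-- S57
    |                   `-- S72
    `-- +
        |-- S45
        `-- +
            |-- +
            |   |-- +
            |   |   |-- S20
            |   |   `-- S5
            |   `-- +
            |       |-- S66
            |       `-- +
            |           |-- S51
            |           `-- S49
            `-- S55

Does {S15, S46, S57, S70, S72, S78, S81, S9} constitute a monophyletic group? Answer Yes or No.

The most recent common ancestor of these taxa subtends (S78,((S70,S46),(((S9,S15),S81),(S57,S72)))).
That clade has exactly 8 tips — every listed taxon and nothing else — so the group is monophyletic.

Yes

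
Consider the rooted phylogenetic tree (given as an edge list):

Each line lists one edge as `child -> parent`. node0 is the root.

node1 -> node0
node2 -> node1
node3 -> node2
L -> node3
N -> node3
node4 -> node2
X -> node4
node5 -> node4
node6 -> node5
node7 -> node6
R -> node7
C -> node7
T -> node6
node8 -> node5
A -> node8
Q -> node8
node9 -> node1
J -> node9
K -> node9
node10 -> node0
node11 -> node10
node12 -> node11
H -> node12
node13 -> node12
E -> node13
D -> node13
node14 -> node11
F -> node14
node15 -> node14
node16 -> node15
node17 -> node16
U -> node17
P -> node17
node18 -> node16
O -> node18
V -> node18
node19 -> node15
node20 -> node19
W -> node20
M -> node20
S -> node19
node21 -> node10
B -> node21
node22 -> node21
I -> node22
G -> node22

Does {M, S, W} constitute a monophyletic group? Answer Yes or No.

The most recent common ancestor of these taxa subtends ((W,M),S).
That clade has exactly 3 tips — every listed taxon and nothing else — so the group is monophyletic.

Yes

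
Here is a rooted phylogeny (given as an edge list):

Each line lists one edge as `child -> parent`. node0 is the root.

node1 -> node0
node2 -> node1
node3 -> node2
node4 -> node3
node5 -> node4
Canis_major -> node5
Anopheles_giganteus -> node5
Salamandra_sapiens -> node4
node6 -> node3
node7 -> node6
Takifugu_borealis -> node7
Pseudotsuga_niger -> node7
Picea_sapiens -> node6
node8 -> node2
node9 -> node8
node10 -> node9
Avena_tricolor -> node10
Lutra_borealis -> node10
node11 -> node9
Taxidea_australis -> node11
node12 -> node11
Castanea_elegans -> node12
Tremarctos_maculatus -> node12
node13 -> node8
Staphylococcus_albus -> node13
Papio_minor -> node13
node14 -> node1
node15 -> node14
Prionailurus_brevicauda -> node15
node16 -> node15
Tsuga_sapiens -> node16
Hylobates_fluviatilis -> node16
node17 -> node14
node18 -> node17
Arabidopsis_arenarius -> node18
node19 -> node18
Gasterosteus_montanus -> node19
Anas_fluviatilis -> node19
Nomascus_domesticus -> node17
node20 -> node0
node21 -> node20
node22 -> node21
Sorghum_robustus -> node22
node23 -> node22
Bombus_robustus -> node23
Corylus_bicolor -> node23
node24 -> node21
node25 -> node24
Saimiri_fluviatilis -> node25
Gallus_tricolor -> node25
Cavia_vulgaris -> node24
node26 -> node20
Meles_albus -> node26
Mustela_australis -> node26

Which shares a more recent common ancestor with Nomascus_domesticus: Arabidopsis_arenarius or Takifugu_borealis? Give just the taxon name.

The MRCA of Nomascus_domesticus and Arabidopsis_arenarius subtends ((Arabidopsis_arenarius,(Gasterosteus_montanus,Anas_fluviatilis)),Nomascus_domesticus) (4 taxa).
The MRCA of Nomascus_domesticus and Takifugu_borealis subtends (((((Canis_major,Anopheles_giganteus),Salamandra_sapiens),((Takifugu_borealis,Pseudotsuga_niger),Picea_sapiens)),(((Avena_tricolor,Lutra_borealis),(Taxidea_australis,(Castanea_elegans,Tremarctos_maculatus))),(Staphylococcus_albus,Papio_minor))),((Prionailurus_brevicauda,(Tsuga_sapiens,Hylobates_fluviatilis)),((Arabidopsis_arenarius,(Gasterosteus_montanus,Anas_fluviatilis)),Nomascus_domesticus))) (20 taxa).
The first is nested inside the second, so Nomascus_domesticus shares a more recent common ancestor with Arabidopsis_arenarius.

Arabidopsis_arenarius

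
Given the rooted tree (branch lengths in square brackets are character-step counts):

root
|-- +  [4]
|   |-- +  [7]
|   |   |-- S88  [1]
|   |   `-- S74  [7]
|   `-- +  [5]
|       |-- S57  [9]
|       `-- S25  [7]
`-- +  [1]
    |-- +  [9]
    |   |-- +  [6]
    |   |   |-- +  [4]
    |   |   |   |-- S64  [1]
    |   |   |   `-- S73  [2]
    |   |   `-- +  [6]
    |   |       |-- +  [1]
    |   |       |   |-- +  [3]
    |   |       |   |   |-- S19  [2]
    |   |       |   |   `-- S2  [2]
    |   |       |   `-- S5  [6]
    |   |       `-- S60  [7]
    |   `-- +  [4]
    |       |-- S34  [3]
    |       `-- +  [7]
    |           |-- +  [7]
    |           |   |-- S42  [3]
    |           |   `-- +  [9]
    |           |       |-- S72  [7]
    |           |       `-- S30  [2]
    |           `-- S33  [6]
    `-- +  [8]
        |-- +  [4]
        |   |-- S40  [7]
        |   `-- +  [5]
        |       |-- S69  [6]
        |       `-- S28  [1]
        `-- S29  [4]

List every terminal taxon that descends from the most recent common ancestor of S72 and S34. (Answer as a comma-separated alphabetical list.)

S30, S33, S34, S42, S72

Tracing S72: it sits inside (S72,S30).
Tracing S34: it sits inside (S34,((S42,(S72,S30)),S33)).
The smallest clade enclosing both is (S34,((S42,(S72,S30)),S33)); the answer is its 5 terminal taxa in alphabetical order.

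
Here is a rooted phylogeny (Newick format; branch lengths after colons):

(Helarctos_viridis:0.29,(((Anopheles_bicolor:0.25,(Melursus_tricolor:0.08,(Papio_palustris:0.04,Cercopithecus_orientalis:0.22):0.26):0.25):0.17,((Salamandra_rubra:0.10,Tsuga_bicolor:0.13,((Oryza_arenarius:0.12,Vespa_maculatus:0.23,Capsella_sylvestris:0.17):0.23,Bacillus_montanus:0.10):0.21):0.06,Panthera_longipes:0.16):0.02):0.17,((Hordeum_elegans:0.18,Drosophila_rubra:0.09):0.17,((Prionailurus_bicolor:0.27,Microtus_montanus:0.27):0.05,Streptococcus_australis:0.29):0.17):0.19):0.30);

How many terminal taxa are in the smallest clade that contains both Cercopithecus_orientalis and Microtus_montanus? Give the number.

The MRCA of Cercopithecus_orientalis and Microtus_montanus is the node subtending (((Anopheles_bicolor,(Melursus_tricolor,(Papio_palustris,Cercopithecus_orientalis))),((Salamandra_rubra,Tsuga_bicolor,((Oryza_arenarius,Vespa_maculatus,Capsella_sylvestris),Bacillus_montanus)),Panthera_longipes)),((Hordeum_elegans,Drosophila_rubra),((Prionailurus_bicolor,Microtus_montanus),Streptococcus_australis))).
That clade contains 16 terminal taxa: Anopheles_bicolor, Bacillus_montanus, Capsella_sylvestris, Cercopithecus_orientalis, Drosophila_rubra, Hordeum_elegans, Melursus_tricolor, Microtus_montanus, Oryza_arenarius, Panthera_longipes, Papio_palustris, Prionailurus_bicolor, Salamandra_rubra, Streptococcus_australis, Tsuga_bicolor, Vespa_maculatus.

16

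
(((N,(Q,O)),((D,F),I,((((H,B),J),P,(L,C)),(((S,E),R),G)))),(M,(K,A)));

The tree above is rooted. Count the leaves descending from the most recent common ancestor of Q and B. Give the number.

The MRCA of Q and B is the node subtending ((N,(Q,O)),((D,F),I,((((H,B),J),P,(L,C)),(((S,E),R),G)))).
That clade contains 16 terminal taxa: B, C, D, E, F, G, H, I, J, L, N, O, P, Q, R, S.

16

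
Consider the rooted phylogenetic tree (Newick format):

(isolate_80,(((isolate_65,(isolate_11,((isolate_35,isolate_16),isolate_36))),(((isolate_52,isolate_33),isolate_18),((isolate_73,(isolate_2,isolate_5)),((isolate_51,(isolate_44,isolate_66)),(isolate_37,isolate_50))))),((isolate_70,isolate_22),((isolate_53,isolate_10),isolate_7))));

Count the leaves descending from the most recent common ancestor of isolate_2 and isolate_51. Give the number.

The MRCA of isolate_2 and isolate_51 is the node subtending ((isolate_73,(isolate_2,isolate_5)),((isolate_51,(isolate_44,isolate_66)),(isolate_37,isolate_50))).
That clade contains 8 terminal taxa: isolate_2, isolate_37, isolate_44, isolate_5, isolate_50, isolate_51, isolate_66, isolate_73.

8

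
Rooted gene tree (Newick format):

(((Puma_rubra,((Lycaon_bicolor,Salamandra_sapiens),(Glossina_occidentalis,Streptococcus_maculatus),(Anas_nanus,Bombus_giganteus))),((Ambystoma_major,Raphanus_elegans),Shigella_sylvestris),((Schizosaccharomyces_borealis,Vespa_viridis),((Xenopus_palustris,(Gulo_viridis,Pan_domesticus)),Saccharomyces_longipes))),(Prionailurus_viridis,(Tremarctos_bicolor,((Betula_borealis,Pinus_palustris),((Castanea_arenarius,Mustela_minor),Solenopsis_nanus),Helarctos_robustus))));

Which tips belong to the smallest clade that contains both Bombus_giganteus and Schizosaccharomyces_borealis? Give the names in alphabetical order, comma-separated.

Tracing Bombus_giganteus: it sits inside (Anas_nanus,Bombus_giganteus).
Tracing Schizosaccharomyces_borealis: it sits inside (Schizosaccharomyces_borealis,Vespa_viridis).
The smallest clade enclosing both is ((Puma_rubra,((Lycaon_bicolor,Salamandra_sapiens),(Glossina_occidentalis,Streptococcus_maculatus),(Anas_nanus,Bombus_giganteus))),((Ambystoma_major,Raphanus_elegans),Shigella_sylvestris),((Schizosaccharomyces_borealis,Vespa_viridis),((Xenopus_palustris,(Gulo_viridis,Pan_domesticus)),Saccharomyces_longipes))); the answer is its 16 terminal taxa in alphabetical order.

Ambystoma_major, Anas_nanus, Bombus_giganteus, Glossina_occidentalis, Gulo_viridis, Lycaon_bicolor, Pan_domesticus, Puma_rubra, Raphanus_elegans, Saccharomyces_longipes, Salamandra_sapiens, Schizosaccharomyces_borealis, Shigella_sylvestris, Streptococcus_maculatus, Vespa_viridis, Xenopus_palustris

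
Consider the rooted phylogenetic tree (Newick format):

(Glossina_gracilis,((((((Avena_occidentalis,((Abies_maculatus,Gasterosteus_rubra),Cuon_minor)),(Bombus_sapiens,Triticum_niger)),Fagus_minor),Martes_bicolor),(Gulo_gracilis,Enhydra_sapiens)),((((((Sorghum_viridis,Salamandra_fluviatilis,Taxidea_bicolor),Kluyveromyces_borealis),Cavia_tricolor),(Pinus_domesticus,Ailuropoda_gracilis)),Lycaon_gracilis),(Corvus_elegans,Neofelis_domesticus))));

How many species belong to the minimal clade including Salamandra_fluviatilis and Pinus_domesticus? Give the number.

7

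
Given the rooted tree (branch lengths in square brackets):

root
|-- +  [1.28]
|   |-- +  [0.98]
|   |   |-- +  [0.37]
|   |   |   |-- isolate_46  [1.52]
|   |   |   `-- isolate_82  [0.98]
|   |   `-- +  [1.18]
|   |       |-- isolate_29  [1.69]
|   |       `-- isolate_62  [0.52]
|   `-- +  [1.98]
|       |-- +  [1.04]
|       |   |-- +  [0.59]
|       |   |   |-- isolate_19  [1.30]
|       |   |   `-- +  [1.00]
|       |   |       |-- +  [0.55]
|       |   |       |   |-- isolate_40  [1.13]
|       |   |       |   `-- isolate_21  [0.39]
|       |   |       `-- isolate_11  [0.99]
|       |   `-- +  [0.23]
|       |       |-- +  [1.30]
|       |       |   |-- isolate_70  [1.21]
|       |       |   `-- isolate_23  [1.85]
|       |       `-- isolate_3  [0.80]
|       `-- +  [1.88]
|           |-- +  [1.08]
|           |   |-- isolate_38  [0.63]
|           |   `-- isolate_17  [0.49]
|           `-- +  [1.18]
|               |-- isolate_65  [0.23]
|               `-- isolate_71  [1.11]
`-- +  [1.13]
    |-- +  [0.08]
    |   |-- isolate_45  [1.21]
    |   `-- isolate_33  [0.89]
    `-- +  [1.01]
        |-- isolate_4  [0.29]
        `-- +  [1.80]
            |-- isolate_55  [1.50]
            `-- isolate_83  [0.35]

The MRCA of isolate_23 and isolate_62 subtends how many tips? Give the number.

15

The MRCA of isolate_23 and isolate_62 is the node subtending (((isolate_46,isolate_82),(isolate_29,isolate_62)),(((isolate_19,((isolate_40,isolate_21),isolate_11)),((isolate_70,isolate_23),isolate_3)),((isolate_38,isolate_17),(isolate_65,isolate_71)))).
That clade contains 15 terminal taxa: isolate_11, isolate_17, isolate_19, isolate_21, isolate_23, isolate_29, isolate_3, isolate_38, isolate_40, isolate_46, isolate_62, isolate_65, isolate_70, isolate_71, isolate_82.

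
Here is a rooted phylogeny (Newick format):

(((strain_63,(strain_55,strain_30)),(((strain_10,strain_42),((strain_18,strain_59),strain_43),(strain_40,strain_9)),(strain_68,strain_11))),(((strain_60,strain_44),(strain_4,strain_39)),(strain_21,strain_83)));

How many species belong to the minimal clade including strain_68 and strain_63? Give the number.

The MRCA of strain_68 and strain_63 is the node subtending ((strain_63,(strain_55,strain_30)),(((strain_10,strain_42),((strain_18,strain_59),strain_43),(strain_40,strain_9)),(strain_68,strain_11))).
That clade contains 12 terminal taxa: strain_10, strain_11, strain_18, strain_30, strain_40, strain_42, strain_43, strain_55, strain_59, strain_63, strain_68, strain_9.

12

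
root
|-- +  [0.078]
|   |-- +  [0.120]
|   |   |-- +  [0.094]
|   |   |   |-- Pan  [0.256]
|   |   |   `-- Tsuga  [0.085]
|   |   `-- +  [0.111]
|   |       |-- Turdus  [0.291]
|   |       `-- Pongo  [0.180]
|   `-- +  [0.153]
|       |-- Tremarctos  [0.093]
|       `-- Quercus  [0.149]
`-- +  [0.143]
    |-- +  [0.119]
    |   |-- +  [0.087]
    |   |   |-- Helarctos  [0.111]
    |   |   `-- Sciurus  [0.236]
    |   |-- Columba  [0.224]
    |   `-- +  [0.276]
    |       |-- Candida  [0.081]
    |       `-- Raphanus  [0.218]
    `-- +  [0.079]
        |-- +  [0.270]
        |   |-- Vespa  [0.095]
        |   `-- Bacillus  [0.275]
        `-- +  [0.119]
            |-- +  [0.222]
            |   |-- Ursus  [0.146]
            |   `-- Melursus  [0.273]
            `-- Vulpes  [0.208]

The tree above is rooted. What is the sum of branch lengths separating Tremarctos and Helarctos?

0.784

The path runs Tremarctos → … → MRCA → … → Helarctos; the MRCA is the root of the tree.
Branch lengths along that path: 0.093 + 0.153 + 0.078 + 0.143 + 0.119 + 0.087 + 0.111 = 0.784.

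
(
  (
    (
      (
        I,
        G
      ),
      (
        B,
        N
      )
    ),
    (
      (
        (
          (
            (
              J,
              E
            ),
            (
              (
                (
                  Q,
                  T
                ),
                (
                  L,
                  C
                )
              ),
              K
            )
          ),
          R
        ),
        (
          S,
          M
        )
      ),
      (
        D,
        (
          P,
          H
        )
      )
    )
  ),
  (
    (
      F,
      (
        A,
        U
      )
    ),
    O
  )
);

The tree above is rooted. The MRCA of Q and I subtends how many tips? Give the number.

The MRCA of Q and I is the node subtending (((I,G),(B,N)),(((((J,E),(((Q,T),(L,C)),K)),R),(S,M)),(D,(P,H)))).
That clade contains 17 terminal taxa: B, C, D, E, G, H, I, J, K, L, M, N, P, Q, R, S, T.

17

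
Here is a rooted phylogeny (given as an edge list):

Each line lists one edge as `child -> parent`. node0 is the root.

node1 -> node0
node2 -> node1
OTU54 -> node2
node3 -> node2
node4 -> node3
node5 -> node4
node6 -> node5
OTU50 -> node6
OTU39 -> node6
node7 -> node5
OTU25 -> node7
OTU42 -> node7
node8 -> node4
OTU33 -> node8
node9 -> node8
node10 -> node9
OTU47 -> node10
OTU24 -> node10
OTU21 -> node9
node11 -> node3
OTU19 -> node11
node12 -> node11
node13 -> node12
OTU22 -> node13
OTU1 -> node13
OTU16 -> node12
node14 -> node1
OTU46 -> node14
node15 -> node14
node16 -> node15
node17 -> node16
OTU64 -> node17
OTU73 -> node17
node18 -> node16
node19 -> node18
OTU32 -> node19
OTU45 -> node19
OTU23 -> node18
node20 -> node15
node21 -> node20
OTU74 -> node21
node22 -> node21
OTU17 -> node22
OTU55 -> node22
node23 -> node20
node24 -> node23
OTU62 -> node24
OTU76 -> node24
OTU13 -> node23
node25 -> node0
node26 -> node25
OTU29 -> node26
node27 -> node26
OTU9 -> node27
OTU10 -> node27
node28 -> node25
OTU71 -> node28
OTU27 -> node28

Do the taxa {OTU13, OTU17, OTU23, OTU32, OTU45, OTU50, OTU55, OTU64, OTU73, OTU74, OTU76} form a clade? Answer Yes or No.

The MRCA of the listed taxa subtends ((OTU54,((((OTU50,OTU39),(OTU25,OTU42)),(OTU33,((OTU47,OTU24),OTU21))),(OTU19,((OTU22,OTU1),OTU16)))),(OTU46,(((OTU64,OTU73),((OTU32,OTU45),OTU23)),((OTU74,(OTU17,OTU55)),((OTU62,OTU76),OTU13))))).
That clade also contains OTU1, OTU16, OTU19, OTU21, OTU22, OTU24, OTU25, OTU33, OTU39, OTU42, OTU46, OTU47, OTU54, OTU62, which are not in the proposed group, so the group is not monophyletic.

No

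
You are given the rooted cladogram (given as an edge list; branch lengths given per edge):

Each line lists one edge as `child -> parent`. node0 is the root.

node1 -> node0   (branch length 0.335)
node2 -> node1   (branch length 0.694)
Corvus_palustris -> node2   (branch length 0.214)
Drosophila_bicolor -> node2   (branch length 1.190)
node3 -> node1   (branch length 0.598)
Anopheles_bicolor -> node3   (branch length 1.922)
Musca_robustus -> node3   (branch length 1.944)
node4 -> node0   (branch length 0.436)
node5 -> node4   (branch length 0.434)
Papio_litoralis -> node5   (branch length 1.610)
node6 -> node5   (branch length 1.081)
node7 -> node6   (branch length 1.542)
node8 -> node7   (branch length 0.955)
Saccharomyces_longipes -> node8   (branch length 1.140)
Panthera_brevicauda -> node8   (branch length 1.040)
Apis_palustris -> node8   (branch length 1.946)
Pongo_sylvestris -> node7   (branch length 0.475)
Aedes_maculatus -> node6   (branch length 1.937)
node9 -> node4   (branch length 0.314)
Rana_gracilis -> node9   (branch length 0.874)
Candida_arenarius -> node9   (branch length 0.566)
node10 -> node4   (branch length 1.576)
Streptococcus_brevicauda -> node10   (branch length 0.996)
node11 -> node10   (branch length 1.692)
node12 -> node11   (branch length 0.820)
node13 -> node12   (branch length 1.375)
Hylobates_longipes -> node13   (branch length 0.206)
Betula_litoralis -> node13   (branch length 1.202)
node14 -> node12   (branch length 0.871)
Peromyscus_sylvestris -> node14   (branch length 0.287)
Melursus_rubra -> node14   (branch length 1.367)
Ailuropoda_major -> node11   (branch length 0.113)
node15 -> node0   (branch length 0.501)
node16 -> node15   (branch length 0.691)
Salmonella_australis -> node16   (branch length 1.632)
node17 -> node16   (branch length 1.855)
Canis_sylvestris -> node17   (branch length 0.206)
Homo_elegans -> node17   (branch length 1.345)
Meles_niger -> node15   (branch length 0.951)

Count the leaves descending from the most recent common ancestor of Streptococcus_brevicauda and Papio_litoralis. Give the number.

The MRCA of Streptococcus_brevicauda and Papio_litoralis is the node subtending ((Papio_litoralis,(((Saccharomyces_longipes,Panthera_brevicauda,Apis_palustris),Pongo_sylvestris),Aedes_maculatus)),(Rana_gracilis,Candida_arenarius),(Streptococcus_brevicauda,(((Hylobates_longipes,Betula_litoralis),(Peromyscus_sylvestris,Melursus_rubra)),Ailuropoda_major))).
That clade contains 14 terminal taxa: Aedes_maculatus, Ailuropoda_major, Apis_palustris, Betula_litoralis, Candida_arenarius, Hylobates_longipes, Melursus_rubra, Panthera_brevicauda, Papio_litoralis, Peromyscus_sylvestris, Pongo_sylvestris, Rana_gracilis, Saccharomyces_longipes, Streptococcus_brevicauda.

14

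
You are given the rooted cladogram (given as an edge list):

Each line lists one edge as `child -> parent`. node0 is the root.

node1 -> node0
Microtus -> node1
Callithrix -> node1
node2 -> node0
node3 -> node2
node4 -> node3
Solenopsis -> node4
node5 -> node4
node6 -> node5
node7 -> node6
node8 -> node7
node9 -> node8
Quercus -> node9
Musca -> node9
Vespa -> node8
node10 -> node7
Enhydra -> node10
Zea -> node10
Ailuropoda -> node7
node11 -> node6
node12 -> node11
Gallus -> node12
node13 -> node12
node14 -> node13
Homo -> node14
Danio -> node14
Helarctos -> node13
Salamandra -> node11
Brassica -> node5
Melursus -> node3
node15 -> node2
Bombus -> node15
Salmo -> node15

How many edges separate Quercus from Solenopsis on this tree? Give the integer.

The MRCA of Quercus and Solenopsis is the node subtending (Solenopsis,(((((Quercus,Musca),Vespa),(Enhydra,Zea),Ailuropoda),((Gallus,((Homo,Danio),Helarctos)),Salamandra)),Brassica)).
From Quercus up to that node: 6 branches. From Solenopsis up to the same node: 1 branch. Total: 6 + 1 = 7.

7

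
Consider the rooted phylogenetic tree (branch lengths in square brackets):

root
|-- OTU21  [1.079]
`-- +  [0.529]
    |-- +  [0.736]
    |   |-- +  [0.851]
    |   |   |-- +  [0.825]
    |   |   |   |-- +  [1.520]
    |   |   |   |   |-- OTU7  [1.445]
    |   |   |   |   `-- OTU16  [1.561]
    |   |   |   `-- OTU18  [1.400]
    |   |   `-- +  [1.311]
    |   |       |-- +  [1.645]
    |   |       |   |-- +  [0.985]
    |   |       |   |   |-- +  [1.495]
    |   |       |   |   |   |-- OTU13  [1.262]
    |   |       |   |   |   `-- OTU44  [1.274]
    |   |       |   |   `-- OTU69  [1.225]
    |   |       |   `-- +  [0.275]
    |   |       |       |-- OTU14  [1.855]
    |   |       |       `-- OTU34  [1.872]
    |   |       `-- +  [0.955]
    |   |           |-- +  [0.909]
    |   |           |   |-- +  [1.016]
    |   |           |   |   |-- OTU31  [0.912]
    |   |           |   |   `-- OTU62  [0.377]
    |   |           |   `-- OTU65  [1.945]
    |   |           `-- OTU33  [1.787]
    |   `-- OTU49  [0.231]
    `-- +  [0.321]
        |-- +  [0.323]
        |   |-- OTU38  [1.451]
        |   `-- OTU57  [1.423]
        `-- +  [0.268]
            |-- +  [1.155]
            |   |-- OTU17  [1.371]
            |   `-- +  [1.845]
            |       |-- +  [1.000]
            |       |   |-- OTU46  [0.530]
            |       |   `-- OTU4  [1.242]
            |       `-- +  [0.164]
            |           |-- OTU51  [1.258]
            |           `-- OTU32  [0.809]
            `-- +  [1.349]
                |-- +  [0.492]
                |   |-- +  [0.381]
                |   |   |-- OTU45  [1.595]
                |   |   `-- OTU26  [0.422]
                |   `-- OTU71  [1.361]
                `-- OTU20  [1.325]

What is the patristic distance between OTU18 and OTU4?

The path runs OTU18 → … → MRCA → … → OTU4; the MRCA is the node subtending (((((OTU7,OTU16),OTU18),((((OTU13,OTU44),OTU69),(OTU14,OTU34)),(((OTU31,OTU62),OTU65),OTU33))),OTU49),((OTU38,OTU57),((OTU17,((OTU46,OTU4),(OTU51,OTU32))),(((OTU45,OTU26),OTU71),OTU20)))).
Branch lengths along that path: 1.400 + 0.825 + 0.851 + 0.736 + 0.321 + 0.268 + 1.155 + 1.845 + 1.000 + 1.242 = 9.643.

9.643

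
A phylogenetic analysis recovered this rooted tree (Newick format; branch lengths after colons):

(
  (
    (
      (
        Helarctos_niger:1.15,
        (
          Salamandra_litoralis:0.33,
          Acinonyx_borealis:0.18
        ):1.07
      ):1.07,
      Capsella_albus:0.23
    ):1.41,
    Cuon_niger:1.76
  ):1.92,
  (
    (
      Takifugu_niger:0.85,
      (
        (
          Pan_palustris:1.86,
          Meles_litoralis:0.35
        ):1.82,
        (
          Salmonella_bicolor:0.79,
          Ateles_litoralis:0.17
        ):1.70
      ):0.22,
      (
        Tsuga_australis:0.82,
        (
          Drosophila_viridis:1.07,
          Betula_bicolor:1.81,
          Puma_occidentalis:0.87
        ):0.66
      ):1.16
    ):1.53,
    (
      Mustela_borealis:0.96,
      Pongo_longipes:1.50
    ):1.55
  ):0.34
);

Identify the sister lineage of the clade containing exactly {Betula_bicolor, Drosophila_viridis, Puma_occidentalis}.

Tsuga_australis

The clade containing exactly {Betula_bicolor, Drosophila_viridis, Puma_occidentalis} attaches to the tree at the node subtending (Tsuga_australis,(Drosophila_viridis,Betula_bicolor,Puma_occidentalis)).
The other lineage descending from that same node — the sister group — is the single tip Tsuga_australis.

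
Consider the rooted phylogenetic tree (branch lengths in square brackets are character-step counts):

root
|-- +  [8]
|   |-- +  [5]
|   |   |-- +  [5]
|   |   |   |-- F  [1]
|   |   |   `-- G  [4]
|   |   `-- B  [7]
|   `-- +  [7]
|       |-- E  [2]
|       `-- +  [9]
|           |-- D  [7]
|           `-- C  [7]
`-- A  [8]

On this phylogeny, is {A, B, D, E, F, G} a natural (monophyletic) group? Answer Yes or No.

No

The MRCA of the listed taxa is the root, so the smallest clade containing them is the whole tree.
That clade also contains C, which is not in the proposed group, so the group is not monophyletic.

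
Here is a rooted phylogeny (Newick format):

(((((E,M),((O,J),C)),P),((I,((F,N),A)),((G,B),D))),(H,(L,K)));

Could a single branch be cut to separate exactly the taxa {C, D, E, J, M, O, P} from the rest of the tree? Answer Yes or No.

The MRCA of the listed taxa subtends ((((E,M),((O,J),C)),P),((I,((F,N),A)),((G,B),D))).
That clade also contains A, B, F, G, I, N, which are not in the proposed group, so the group is not monophyletic.

No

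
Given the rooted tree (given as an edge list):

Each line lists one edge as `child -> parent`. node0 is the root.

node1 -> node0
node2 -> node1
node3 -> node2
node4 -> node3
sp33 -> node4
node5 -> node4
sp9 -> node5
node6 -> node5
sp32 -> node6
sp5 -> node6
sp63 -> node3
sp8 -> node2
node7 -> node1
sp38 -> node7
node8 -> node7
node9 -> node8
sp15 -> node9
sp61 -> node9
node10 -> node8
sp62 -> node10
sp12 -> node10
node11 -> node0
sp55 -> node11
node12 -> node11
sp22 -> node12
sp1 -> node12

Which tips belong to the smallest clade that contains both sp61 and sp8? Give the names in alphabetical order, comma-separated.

sp12, sp15, sp32, sp33, sp38, sp5, sp61, sp62, sp63, sp8, sp9

Tracing sp61: it sits inside (sp15,sp61).
Tracing sp8: it sits inside (((sp33,(sp9,(sp32,sp5))),sp63),sp8).
The smallest clade enclosing both is ((((sp33,(sp9,(sp32,sp5))),sp63),sp8),(sp38,((sp15,sp61),(sp62,sp12)))); the answer is its 11 terminal taxa in alphabetical order.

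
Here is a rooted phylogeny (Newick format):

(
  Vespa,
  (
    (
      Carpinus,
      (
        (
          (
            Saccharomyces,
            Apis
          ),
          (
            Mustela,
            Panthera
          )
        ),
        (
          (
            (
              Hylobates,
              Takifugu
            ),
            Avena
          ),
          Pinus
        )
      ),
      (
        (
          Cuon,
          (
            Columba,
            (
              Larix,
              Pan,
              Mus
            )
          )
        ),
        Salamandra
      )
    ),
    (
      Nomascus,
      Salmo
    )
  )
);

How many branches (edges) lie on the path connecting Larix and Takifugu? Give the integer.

The MRCA of Larix and Takifugu is the node subtending (Carpinus,(((Saccharomyces,Apis),(Mustela,Panthera)),(((Hylobates,Takifugu),Avena),Pinus)),((Cuon,(Columba,(Larix,Pan,Mus))),Salamandra)).
From Larix up to that node: 5 branches. From Takifugu up to the same node: 5 branches. Total: 5 + 5 = 10.

10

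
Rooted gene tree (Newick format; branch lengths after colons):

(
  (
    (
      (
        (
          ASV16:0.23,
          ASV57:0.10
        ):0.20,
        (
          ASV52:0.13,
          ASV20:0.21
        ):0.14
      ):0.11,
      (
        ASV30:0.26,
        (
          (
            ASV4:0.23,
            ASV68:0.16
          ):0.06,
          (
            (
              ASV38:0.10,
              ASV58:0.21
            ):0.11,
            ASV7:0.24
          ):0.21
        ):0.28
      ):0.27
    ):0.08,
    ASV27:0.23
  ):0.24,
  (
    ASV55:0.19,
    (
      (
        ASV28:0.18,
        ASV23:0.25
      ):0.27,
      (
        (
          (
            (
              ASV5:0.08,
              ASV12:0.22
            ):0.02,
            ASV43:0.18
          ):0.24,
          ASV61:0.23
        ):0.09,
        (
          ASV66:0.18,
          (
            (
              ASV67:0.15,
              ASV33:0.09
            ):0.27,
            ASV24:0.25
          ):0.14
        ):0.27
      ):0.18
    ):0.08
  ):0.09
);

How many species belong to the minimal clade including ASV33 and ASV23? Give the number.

The MRCA of ASV33 and ASV23 is the node subtending ((ASV28,ASV23),((((ASV5,ASV12),ASV43),ASV61),(ASV66,((ASV67,ASV33),ASV24)))).
That clade contains 10 terminal taxa: ASV12, ASV23, ASV24, ASV28, ASV33, ASV43, ASV5, ASV61, ASV66, ASV67.

10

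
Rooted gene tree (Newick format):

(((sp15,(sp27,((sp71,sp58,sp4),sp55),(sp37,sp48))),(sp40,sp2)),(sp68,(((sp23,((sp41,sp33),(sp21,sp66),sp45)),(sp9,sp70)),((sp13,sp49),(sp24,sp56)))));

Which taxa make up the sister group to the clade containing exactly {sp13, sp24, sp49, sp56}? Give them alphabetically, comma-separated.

The clade containing exactly {sp13, sp24, sp49, sp56} attaches to the tree at the node subtending (((sp23,((sp41,sp33),(sp21,sp66),sp45)),(sp9,sp70)),((sp13,sp49),(sp24,sp56))).
The other lineage descending from that same node — the sister group — is ((sp23,((sp41,sp33),(sp21,sp66),sp45)),(sp9,sp70)); its 8 tips in alphabetical order are the answer.

sp21, sp23, sp33, sp41, sp45, sp66, sp70, sp9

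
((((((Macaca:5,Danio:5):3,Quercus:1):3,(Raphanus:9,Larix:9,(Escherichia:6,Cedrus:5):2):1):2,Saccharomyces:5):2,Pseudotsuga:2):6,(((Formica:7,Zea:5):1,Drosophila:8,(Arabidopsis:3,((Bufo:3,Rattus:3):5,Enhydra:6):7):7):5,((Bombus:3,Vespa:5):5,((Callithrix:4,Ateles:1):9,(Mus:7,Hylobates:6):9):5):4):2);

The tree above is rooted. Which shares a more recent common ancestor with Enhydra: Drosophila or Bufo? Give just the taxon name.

Bufo

The MRCA of Enhydra and Bufo subtends ((Bufo,Rattus),Enhydra) (3 taxa).
The MRCA of Enhydra and Drosophila subtends ((Formica,Zea),Drosophila,(Arabidopsis,((Bufo,Rattus),Enhydra))) (7 taxa).
The first is nested inside the second, so Enhydra shares a more recent common ancestor with Bufo.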